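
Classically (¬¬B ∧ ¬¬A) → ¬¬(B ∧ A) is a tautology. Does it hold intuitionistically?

This is the distribution of double negation over conjunction, which is intuitionistically derivable.
Assume ¬¬B, ¬¬A, and ¬(B ∧ A). From B we'd get ¬A (since B ∧ A is refuted), contradicting ¬¬A; so ¬B, contradicting ¬¬B.

Yes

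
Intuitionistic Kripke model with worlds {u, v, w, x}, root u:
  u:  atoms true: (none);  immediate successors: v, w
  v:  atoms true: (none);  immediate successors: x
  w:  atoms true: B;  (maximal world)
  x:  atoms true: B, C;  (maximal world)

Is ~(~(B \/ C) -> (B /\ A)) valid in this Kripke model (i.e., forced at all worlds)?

Not every world: u ||-/- ~(~(B \/ C) -> (B /\ A)).
u ||-/- ~(~(B \/ C) -> (B /\ A)) since u is accessible from u and u ||- ~(B \/ C) -> (B /\ A).
u ||- ~(B \/ C) -> (B /\ A) vacuously: no world accessible from u forces the antecedent ~(B \/ C).

No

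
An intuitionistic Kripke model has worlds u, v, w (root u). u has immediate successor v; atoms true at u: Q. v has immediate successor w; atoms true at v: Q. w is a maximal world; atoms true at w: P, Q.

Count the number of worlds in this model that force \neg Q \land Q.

0

u: does not force it — u \nVdash \neg Q \land Q since u fails \neg Q.
v: does not force it.
w: does not force it.
Worlds forcing the formula: { }.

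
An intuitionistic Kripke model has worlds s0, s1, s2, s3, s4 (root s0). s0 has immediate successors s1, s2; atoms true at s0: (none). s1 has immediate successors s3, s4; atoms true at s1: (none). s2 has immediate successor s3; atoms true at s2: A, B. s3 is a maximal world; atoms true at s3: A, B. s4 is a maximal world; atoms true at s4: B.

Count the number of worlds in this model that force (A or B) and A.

2

s0: does not force it — s0 does not force (A or B) and A since s0 fails A or B.
s1: does not force it — s1 does not force (A or B) and A since s1 fails A or B.
s2: forces it.
s3: forces it.
s4: does not force it.
Worlds forcing the formula: {s2, s3}.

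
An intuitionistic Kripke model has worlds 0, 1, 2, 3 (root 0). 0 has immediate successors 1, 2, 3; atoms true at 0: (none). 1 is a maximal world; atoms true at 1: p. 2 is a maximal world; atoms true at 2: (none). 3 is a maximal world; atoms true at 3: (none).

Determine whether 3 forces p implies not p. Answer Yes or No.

3 forces p implies not p vacuously: no world accessible from 3 forces the antecedent p.

Yes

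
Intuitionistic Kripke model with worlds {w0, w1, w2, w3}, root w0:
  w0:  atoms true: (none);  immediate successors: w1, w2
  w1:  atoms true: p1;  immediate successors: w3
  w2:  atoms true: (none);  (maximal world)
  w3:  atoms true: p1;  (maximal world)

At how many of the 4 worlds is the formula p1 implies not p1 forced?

1

w0: does not force it — w0 does not force p1 implies not p1: at the accessible world w1, w1 forces p1 but w1 does not force not p1.
w1: does not force it — w1 does not force p1 implies not p1: already at w1 itself, w1 forces p1 but w1 does not force not p1.
w2: forces it.
w3: does not force it — w3 does not force p1 implies not p1: already at w3 itself, w3 forces p1 but w3 does not force not p1.
Worlds forcing the formula: {w2}.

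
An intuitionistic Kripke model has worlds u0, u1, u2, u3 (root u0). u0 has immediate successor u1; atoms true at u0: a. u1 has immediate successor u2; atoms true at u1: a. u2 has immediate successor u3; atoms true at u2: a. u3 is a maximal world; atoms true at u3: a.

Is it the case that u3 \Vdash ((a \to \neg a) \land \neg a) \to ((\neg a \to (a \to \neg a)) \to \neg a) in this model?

u3 \Vdash ((a \to \neg a) \land \neg a) \to ((\neg a \to (a \to \neg a)) \to \neg a) vacuously: no world accessible from u3 forces the antecedent (a \to \neg a) \land \neg a.

Yes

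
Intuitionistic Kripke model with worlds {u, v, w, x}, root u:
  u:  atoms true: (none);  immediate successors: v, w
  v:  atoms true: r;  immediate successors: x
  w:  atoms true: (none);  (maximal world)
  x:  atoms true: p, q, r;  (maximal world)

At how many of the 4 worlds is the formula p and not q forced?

0

u: does not force it — u does not force p and not q since u fails p.
v: does not force it — v does not force p and not q since v fails p.
w: does not force it.
x: does not force it.
Worlds forcing the formula: { }.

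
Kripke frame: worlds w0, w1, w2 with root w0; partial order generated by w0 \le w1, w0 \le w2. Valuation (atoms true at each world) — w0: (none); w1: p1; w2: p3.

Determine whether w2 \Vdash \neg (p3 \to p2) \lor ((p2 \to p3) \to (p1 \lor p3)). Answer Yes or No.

w2 \Vdash \neg (p3 \to p2) \lor ((p2 \to p3) \to (p1 \lor p3)) via the disjunct \neg (p3 \to p2).

Yes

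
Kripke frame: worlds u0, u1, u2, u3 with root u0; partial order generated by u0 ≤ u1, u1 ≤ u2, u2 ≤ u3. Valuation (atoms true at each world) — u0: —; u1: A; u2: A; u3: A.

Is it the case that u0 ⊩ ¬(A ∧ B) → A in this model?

No

u0 ⊮ ¬(A ∧ B) → A: already at u0 itself, u0 ⊩ ¬(A ∧ B) but u0 ⊮ A.
u0 lacks atom A, so u0 ⊮ A.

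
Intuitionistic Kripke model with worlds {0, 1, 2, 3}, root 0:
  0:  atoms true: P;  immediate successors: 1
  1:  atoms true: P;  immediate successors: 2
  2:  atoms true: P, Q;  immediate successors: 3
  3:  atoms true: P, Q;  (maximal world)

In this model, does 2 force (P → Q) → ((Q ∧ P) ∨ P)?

2 ⊩ (P → Q) → ((Q ∧ P) ∨ P): every world accessible from 2 that forces P → Q (namely 2, 3) also forces (Q ∧ P) ∨ P.

Yes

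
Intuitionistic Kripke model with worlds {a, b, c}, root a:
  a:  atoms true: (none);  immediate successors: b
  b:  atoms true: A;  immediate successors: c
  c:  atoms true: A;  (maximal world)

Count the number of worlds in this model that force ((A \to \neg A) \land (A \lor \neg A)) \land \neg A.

0

a: does not force it — a \nVdash ((A \to \neg A) \land (A \lor \neg A)) \land \neg A since a fails (A \to \neg A) \land (A \lor \neg A).
b: does not force it — b \nVdash ((A \to \neg A) \land (A \lor \neg A)) \land \neg A since b fails (A \to \neg A) \land (A \lor \neg A).
c: does not force it — c \nVdash ((A \to \neg A) \land (A \lor \neg A)) \land \neg A since c fails (A \to \neg A) \land (A \lor \neg A).
Worlds forcing the formula: { }.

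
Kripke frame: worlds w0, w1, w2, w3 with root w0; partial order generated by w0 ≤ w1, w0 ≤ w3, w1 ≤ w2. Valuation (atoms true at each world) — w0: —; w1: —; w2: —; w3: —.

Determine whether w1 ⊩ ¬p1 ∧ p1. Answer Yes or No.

No

w1 ⊮ ¬p1 ∧ p1 since w1 fails p1.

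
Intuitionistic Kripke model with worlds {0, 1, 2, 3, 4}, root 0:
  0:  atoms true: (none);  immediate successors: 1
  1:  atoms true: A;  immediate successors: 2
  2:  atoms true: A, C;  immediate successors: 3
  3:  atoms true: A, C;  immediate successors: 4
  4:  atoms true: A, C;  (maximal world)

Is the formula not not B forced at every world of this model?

No

Not every world: 0 does not force not not B.
0 does not force not not B since 0 is accessible from 0 and 0 forces not B.
0 forces not B: no world accessible from 0 forces B.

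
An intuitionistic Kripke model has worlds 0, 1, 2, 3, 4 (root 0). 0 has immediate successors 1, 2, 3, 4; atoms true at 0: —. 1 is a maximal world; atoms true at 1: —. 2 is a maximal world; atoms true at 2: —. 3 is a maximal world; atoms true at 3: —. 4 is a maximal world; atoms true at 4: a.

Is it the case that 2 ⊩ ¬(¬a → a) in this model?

Yes

2 ⊩ ¬(¬a → a): no world accessible from 2 forces ¬a → a.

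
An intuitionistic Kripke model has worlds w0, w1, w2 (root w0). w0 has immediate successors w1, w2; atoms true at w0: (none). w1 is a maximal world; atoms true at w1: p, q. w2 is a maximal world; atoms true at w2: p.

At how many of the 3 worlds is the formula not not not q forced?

w0: does not force it — w0 does not force not not not q since w1 is accessible from w0 and w1 forces not not q.
w1: does not force it — w1 does not force not not not q since w1 is accessible from w1 and w1 forces not not q.
w2: forces it.
Worlds forcing the formula: {w2}.

1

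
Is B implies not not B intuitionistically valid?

This is double-negation introduction, which is intuitionistically derivable.
If a world forces B then every accessible world forces B (persistence), so none forces not B; hence not not B.

Yes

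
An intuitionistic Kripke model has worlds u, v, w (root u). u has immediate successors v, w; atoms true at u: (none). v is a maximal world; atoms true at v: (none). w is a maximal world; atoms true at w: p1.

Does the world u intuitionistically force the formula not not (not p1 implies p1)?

No

u does not force not not (not p1 implies p1) since v is accessible from u and v forces not (not p1 implies p1).
v forces not (not p1 implies p1): no world accessible from v forces not p1 implies p1.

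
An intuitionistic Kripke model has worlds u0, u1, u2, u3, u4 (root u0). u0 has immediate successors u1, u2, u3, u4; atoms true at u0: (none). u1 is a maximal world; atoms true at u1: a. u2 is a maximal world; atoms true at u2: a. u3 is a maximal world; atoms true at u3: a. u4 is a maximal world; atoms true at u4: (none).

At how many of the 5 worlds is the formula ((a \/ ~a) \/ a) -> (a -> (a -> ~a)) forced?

1

u0: does not force it — u0 ||-/- ((a \/ ~a) \/ a) -> (a -> (a -> ~a)): at the accessible world u1, u1 ||- (a \/ ~a) \/ a but u1 ||-/- a -> (a -> ~a).
u1: does not force it — u1 ||-/- ((a \/ ~a) \/ a) -> (a -> (a -> ~a)): already at u1 itself, u1 ||- (a \/ ~a) \/ a but u1 ||-/- a -> (a -> ~a).
u2: does not force it.
u3: does not force it.
u4: forces it.
Worlds forcing the formula: {u4}.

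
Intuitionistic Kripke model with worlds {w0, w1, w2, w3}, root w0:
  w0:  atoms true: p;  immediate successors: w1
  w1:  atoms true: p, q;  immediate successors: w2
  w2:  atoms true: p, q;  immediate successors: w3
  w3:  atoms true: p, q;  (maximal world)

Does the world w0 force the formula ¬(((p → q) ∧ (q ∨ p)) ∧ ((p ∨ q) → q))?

No

w0 ⊮ ¬(((p → q) ∧ (q ∨ p)) ∧ ((p ∨ q) → q)) since w1 is accessible from w0 and w1 ⊩ ((p → q) ∧ (q ∨ p)) ∧ ((p ∨ q) → q).
w1 ⊩ ((p → q) ∧ (q ∨ p)) ∧ ((p ∨ q) → q) since w1 forces both conjuncts.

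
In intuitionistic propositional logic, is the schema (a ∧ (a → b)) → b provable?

Yes

This is modus ponens in implicational form, which is intuitionistically derivable.
If a world forces a and a → b, then applying the implication at that world (which is accessible from itself) gives b.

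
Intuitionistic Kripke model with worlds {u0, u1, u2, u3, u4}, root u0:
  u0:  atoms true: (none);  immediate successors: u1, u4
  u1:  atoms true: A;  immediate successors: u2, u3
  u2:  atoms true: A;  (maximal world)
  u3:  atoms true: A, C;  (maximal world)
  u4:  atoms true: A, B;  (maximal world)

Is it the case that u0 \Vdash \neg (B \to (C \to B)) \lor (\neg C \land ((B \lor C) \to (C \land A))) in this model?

No

u0 \nVdash \neg (B \to (C \to B)) \lor (\neg C \land ((B \lor C) \to (C \land A))): neither disjunct is forced at u0.
u0 \nVdash \neg (B \to (C \to B)) since u0 is accessible from u0 and u0 \Vdash B \to (C \to B).
u0 \Vdash B \to (C \to B): every world accessible from u0 that forces B (namely u4) also forces C \to B.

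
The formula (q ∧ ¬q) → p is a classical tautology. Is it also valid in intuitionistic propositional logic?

This is an instance of ex falso quodlibet, which is intuitionistically derivable.
No world can force both q and ¬q, so the antecedent q ∧ ¬q is never forced and the implication holds vacuously at every world.

Yes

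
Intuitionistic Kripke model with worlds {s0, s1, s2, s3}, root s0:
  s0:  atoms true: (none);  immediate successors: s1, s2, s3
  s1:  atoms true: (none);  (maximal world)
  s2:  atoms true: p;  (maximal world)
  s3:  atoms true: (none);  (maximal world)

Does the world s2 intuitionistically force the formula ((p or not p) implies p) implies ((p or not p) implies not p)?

No

s2 does not force ((p or not p) implies p) implies ((p or not p) implies not p): already at s2 itself, s2 forces (p or not p) implies p but s2 does not force (p or not p) implies not p.
s2 does not force (p or not p) implies not p: already at s2 itself, s2 forces p or not p but s2 does not force not p.
s2 does not force not p since s2 is accessible from s2 and s2 forces p.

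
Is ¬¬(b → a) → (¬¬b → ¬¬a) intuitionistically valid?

Yes

This is the distribution of double negation over implication, which is intuitionistically derivable.
Assume ¬¬(b → a) and ¬¬b; suppose ¬a. Then b → a would give ¬b (by contraposition), contradicting ¬¬b; so ¬(b → a), contradicting ¬¬(b → a). Hence ¬¬a.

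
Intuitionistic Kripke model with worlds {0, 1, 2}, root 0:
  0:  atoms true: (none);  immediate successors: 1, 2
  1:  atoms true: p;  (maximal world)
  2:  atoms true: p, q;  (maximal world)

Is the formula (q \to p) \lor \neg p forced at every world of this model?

Yes

0 \Vdash (q \to p) \lor \neg p via the disjunct q \to p.
Since the root 0 forces (q \to p) \lor \neg p and forcing is persistent (monotone upward), every world forces it.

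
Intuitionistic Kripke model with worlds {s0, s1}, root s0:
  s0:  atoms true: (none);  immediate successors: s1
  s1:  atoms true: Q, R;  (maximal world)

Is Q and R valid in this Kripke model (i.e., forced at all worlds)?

Not every world: s0 does not force Q and R.
s0 does not force Q and R since s0 fails Q.

No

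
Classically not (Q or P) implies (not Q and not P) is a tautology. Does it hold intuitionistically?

This is a constructively valid De Morgan direction (negated disjunction to conjunction of negations), which is intuitionistically derivable.
From not (Q or P): if Q held then Q or P would, contradiction — so not Q; similarly not P.

Yes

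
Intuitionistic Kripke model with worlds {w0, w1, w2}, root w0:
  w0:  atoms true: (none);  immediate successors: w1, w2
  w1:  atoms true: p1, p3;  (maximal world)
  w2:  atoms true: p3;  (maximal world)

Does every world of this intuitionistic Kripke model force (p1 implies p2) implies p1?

Not every world: w0 does not force (p1 implies p2) implies p1.
w0 does not force (p1 implies p2) implies p1: at the accessible world w2, w2 forces p1 implies p2 but w2 does not force p1.
w2 lacks atom p1, so w2 does not force p1.

No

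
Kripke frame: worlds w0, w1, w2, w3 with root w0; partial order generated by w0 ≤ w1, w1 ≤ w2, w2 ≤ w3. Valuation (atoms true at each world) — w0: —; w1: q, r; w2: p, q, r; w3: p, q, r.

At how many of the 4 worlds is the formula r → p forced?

2

w0: does not force it — w0 ⊮ r → p: at the accessible world w1, w1 ⊩ r but w1 ⊮ p.
w1: does not force it.
w2: forces it.
w3: forces it.
Worlds forcing the formula: {w2, w3}.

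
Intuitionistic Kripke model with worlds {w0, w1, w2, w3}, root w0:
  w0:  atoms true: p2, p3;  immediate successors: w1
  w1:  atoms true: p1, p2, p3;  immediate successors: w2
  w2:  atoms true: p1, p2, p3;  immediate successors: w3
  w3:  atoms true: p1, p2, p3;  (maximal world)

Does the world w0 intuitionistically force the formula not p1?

w0 does not force not p1 since w1 is accessible from w0 and w1 forces p1.

No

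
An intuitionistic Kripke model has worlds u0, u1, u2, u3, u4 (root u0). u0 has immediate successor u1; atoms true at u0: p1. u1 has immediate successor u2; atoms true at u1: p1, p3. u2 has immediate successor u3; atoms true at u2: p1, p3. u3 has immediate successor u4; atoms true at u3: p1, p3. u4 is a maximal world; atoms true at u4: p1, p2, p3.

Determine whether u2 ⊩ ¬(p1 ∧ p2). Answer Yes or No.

u2 ⊮ ¬(p1 ∧ p2) since u4 is accessible from u2 and u4 ⊩ p1 ∧ p2.
u4 ⊩ p1 ∧ p2 since u4 forces both conjuncts.

No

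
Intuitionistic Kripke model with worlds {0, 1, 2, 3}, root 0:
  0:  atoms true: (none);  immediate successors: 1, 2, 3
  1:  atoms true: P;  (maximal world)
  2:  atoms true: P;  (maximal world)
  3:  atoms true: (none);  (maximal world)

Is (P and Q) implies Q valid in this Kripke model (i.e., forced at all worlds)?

Yes

0 forces (P and Q) implies Q vacuously: no world accessible from 0 forces the antecedent P and Q.
Since the root 0 forces (P and Q) implies Q and forcing is persistent (monotone upward), every world forces it.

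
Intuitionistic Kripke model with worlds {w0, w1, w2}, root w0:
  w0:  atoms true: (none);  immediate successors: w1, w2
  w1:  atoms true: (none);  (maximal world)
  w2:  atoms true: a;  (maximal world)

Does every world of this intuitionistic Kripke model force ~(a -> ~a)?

No

Not every world: w0 ||-/- ~(a -> ~a).
w0 ||-/- ~(a -> ~a) since w1 is accessible from w0 and w1 ||- a -> ~a.
w1 ||- a -> ~a vacuously: no world accessible from w1 forces the antecedent a.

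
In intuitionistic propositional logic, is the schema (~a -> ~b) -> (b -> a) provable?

This is the converse of contraposition, which is not intuitionistically valid.
A Kripke countermodel: worlds 0, 1; order generated by 0 <= 1; atoms true at each world — 0:{b}; 1:{a,b}.
0 ||-/- (~a -> ~b) -> (b -> a): already at 0 itself, 0 ||- ~a -> ~b but 0 ||-/- b -> a.
0 ||-/- b -> a: already at 0 itself, 0 ||- b but 0 ||-/- a.
0 lacks atom a, so 0 ||-/- a.
So the root 0 does not force the formula.

No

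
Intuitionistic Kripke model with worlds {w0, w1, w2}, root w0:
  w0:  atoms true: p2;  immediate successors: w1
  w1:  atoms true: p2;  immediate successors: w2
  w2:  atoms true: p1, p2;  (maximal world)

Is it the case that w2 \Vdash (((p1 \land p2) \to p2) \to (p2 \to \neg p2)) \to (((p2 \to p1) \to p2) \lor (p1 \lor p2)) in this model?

w2 \Vdash (((p1 \land p2) \to p2) \to (p2 \to \neg p2)) \to (((p2 \to p1) \to p2) \lor (p1 \lor p2)) vacuously: no world accessible from w2 forces the antecedent ((p1 \land p2) \to p2) \to (p2 \to \neg p2).

Yes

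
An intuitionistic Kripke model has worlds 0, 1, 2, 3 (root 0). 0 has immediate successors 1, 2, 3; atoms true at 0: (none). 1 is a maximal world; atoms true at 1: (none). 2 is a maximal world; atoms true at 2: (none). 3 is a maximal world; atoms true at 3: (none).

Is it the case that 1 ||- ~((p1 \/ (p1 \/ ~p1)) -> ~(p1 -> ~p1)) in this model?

1 ||- ~((p1 \/ (p1 \/ ~p1)) -> ~(p1 -> ~p1)): no world accessible from 1 forces (p1 \/ (p1 \/ ~p1)) -> ~(p1 -> ~p1).

Yes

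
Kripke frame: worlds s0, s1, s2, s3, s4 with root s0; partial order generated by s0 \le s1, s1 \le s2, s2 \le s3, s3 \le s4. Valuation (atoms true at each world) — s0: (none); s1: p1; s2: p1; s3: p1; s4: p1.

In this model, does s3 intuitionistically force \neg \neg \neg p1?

s3 \nVdash \neg \neg \neg p1 since s3 is accessible from s3 and s3 \Vdash \neg \neg p1.
s3 \Vdash \neg \neg p1: no world accessible from s3 forces \neg p1.

No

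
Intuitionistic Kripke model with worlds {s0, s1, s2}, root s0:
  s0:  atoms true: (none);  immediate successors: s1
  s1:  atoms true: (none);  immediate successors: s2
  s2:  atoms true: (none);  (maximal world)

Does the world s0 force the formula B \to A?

s0 \Vdash B \to A vacuously: no world accessible from s0 forces the antecedent B.

Yes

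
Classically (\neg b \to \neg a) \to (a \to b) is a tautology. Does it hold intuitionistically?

This is the converse of contraposition, which is not intuitionistically valid.
A Kripke countermodel: worlds w0, w1; order generated by w0 \le w1; atoms true at each world — w0:{a}; w1:{a,b}.
w0 \nVdash (\neg b \to \neg a) \to (a \to b): already at w0 itself, w0 \Vdash \neg b \to \neg a but w0 \nVdash a \to b.
w0 \nVdash a \to b: already at w0 itself, w0 \Vdash a but w0 \nVdash b.
w0 lacks atom b, so w0 \nVdash b.
So the root w0 does not force the formula.

No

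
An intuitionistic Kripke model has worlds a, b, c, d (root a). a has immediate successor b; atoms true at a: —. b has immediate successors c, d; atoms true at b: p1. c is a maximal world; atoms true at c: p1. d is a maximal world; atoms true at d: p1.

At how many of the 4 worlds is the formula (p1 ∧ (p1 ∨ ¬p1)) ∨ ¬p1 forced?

3

a: does not force it — a ⊮ (p1 ∧ (p1 ∨ ¬p1)) ∨ ¬p1: neither disjunct is forced at a.
b: forces it.
c: forces it.
d: forces it.
Worlds forcing the formula: {b, c, d}.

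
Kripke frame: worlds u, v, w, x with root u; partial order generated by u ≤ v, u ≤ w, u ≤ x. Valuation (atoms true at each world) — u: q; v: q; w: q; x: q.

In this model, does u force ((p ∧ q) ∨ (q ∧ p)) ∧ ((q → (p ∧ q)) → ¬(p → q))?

u ⊮ ((p ∧ q) ∨ (q ∧ p)) ∧ ((q → (p ∧ q)) → ¬(p → q)) since u fails (p ∧ q) ∨ (q ∧ p).

No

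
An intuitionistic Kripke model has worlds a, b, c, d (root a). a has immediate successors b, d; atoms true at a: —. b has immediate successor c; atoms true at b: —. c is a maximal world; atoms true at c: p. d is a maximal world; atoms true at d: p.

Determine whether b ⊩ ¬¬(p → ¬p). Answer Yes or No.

No

b ⊮ ¬¬(p → ¬p) since b is accessible from b and b ⊩ ¬(p → ¬p).
b ⊩ ¬(p → ¬p): no world accessible from b forces p → ¬p.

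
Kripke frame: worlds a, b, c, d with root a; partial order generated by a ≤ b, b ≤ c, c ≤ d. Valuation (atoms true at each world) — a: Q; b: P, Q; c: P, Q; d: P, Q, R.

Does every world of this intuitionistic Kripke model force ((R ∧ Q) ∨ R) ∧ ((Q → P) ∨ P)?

No

Not every world: a ⊮ ((R ∧ Q) ∨ R) ∧ ((Q → P) ∨ P).
a ⊮ ((R ∧ Q) ∨ R) ∧ ((Q → P) ∨ P) since a fails (R ∧ Q) ∨ R.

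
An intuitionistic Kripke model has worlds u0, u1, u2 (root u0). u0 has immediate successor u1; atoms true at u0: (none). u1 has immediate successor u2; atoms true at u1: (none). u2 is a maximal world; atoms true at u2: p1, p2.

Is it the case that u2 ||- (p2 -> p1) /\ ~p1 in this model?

No

u2 ||-/- (p2 -> p1) /\ ~p1 since u2 fails ~p1.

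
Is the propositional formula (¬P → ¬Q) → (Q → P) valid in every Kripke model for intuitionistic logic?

This is the converse of contraposition, which is not intuitionistically valid.
A Kripke countermodel: worlds 0, 1; order generated by 0 ≤ 1; atoms true at each world — 0:{Q}; 1:{P,Q}.
0 ⊮ (¬P → ¬Q) → (Q → P): already at 0 itself, 0 ⊩ ¬P → ¬Q but 0 ⊮ Q → P.
0 ⊮ Q → P: already at 0 itself, 0 ⊩ Q but 0 ⊮ P.
0 lacks atom P, so 0 ⊮ P.
So the root 0 does not force the formula.

No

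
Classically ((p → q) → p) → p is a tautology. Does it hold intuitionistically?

No

This is Peirce's law, which is not intuitionistically valid.
A Kripke countermodel: worlds w0, w1; order generated by w0 ≤ w1; atoms true at each world — w0:{}; w1:{p}.
w0 ⊮ ((p → q) → p) → p: already at w0 itself, w0 ⊩ (p → q) → p but w0 ⊮ p.
w0 lacks atom p, so w0 ⊮ p.
So the root w0 does not force the formula.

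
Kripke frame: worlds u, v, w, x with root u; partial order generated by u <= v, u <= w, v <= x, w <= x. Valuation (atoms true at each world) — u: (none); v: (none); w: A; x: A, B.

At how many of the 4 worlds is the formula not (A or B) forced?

u: does not force it — u does not force not (A or B) since w is accessible from u and w forces A or B.
v: does not force it.
w: does not force it.
x: does not force it.
Worlds forcing the formula: { }.

0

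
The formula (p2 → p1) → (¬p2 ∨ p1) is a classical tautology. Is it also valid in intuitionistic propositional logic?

This is the material-implication-as-disjunction principle, which is not intuitionistically valid.
A Kripke countermodel: worlds a, b; order generated by a ≤ b; atoms true at each world — a:{}; b:{p1,p2}.
a ⊮ (p2 → p1) → (¬p2 ∨ p1): already at a itself, a ⊩ p2 → p1 but a ⊮ ¬p2 ∨ p1.
a ⊮ ¬p2 ∨ p1: neither disjunct is forced at a.
a ⊮ ¬p2 since b is accessible from a and b ⊩ p2.
So the root a does not force the formula.

No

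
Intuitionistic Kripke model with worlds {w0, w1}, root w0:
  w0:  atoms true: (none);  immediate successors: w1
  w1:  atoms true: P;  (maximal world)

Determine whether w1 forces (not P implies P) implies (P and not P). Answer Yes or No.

w1 does not force (not P implies P) implies (P and not P): already at w1 itself, w1 forces not P implies P but w1 does not force P and not P.
w1 does not force P and not P since w1 fails not P.

No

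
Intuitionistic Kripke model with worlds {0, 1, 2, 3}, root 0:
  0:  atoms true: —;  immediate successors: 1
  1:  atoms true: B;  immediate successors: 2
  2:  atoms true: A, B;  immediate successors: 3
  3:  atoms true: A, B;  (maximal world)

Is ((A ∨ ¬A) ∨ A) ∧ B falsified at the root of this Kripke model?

0 ⊮ ((A ∨ ¬A) ∨ A) ∧ B since 0 fails (A ∨ ¬A) ∨ A.
So the root 0 does not force ((A ∨ ¬A) ∨ A) ∧ B; the model is a countermodel.

Yes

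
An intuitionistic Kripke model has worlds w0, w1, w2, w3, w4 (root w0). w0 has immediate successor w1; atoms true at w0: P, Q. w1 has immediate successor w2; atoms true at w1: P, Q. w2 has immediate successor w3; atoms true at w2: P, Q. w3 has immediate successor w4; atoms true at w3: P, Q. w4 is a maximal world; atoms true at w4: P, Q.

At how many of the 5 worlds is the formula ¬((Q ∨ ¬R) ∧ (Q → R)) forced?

w0: forces it.
w1: forces it.
w2: forces it.
w3: forces it.
w4: forces it.
Worlds forcing the formula: {w0, w1, w2, w3, w4}.

5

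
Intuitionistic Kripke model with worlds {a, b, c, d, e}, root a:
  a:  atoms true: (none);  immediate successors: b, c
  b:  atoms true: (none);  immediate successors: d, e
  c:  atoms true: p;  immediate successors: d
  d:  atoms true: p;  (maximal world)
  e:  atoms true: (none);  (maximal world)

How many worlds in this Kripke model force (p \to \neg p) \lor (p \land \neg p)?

a: does not force it — a \nVdash (p \to \neg p) \lor (p \land \neg p): neither disjunct is forced at a.
b: does not force it.
c: does not force it.
d: does not force it.
e: forces it.
Worlds forcing the formula: {e}.

1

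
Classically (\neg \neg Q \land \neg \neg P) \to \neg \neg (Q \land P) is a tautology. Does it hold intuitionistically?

This is the distribution of double negation over conjunction, which is intuitionistically derivable.
Assume \neg \neg Q, \neg \neg P, and \neg (Q \land P). From Q we'd get \neg P (since Q \land P is refuted), contradicting \neg \neg P; so \neg Q, contradicting \neg \neg Q.

Yes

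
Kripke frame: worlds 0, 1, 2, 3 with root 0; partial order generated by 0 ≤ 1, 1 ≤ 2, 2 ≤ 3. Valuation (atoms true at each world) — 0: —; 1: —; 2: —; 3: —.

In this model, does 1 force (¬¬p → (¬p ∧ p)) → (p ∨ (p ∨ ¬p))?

1 ⊩ (¬¬p → (¬p ∧ p)) → (p ∨ (p ∨ ¬p)): every world accessible from 1 that forces ¬¬p → (¬p ∧ p) (namely 1, 2, 3) also forces p ∨ (p ∨ ¬p).

Yes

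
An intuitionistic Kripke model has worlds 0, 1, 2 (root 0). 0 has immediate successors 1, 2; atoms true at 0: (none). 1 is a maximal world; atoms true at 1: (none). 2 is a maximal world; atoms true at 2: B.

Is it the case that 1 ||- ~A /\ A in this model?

1 ||-/- ~A /\ A since 1 fails A.

No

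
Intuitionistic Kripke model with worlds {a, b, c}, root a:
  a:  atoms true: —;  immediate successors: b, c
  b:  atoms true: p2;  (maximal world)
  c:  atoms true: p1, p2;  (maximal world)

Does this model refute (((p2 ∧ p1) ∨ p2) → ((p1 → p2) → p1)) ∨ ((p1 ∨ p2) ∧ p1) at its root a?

a ⊮ (((p2 ∧ p1) ∨ p2) → ((p1 → p2) → p1)) ∨ ((p1 ∨ p2) ∧ p1): neither disjunct is forced at a.
a ⊮ ((p2 ∧ p1) ∨ p2) → ((p1 → p2) → p1): at the accessible world b, b ⊩ (p2 ∧ p1) ∨ p2 but b ⊮ (p1 → p2) → p1.
b ⊮ (p1 → p2) → p1: already at b itself, b ⊩ p1 → p2 but b ⊮ p1.
b lacks atom p1, so b ⊮ p1.
So the root a does not force (((p2 ∧ p1) ∨ p2) → ((p1 → p2) → p1)) ∨ ((p1 ∨ p2) ∧ p1); the model is a countermodel.

Yes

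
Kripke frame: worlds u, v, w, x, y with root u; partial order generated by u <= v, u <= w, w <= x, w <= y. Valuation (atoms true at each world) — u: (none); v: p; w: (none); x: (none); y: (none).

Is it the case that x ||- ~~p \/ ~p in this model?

Yes

x ||- ~~p \/ ~p via the disjunct ~p.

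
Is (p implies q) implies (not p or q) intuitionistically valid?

This is the material-implication-as-disjunction principle, which is not intuitionistically valid.
A Kripke countermodel: worlds a, b; order generated by a <= b; atoms true at each world — a:{}; b:{p,q}.
a does not force (p implies q) implies (not p or q): already at a itself, a forces p implies q but a does not force not p or q.
a does not force not p or q: neither disjunct is forced at a.
a does not force not p since b is accessible from a and b forces p.
So the root a does not force the formula.

No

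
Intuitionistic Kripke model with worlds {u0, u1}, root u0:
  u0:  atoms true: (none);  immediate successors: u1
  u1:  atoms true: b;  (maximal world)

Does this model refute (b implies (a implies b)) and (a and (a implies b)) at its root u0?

Yes

u0 does not force (b implies (a implies b)) and (a and (a implies b)) since u0 fails a and (a implies b).
So the root u0 does not force (b implies (a implies b)) and (a and (a implies b)); the model is a countermodel.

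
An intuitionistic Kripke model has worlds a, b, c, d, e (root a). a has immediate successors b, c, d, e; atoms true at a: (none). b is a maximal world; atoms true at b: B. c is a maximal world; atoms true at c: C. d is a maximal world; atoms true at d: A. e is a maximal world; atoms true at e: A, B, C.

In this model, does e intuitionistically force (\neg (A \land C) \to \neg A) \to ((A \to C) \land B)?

Yes

e \Vdash (\neg (A \land C) \to \neg A) \to ((A \to C) \land B): every world accessible from e that forces \neg (A \land C) \to \neg A (namely e) also forces (A \to C) \land B.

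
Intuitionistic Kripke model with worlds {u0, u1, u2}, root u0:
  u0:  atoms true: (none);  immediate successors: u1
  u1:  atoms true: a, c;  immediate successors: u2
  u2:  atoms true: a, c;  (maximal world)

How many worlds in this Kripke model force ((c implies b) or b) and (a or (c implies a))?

0

u0: does not force it — u0 does not force ((c implies b) or b) and (a or (c implies a)) since u0 fails (c implies b) or b.
u1: does not force it — u1 does not force ((c implies b) or b) and (a or (c implies a)) since u1 fails (c implies b) or b.
u2: does not force it.
Worlds forcing the formula: { }.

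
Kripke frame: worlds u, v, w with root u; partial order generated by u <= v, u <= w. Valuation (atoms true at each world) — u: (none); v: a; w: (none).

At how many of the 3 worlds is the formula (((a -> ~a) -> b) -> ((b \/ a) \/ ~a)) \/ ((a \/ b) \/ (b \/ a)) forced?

3

u: forces it.
v: forces it.
w: forces it.
Worlds forcing the formula: {u, v, w}.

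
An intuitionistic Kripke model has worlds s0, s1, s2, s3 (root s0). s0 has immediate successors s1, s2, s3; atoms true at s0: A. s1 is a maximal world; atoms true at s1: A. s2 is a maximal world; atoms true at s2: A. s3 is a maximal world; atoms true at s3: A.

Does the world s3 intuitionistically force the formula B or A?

s3 forces B or A via the disjunct A.

Yes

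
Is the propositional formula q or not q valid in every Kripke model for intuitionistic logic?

This is the law of excluded middle, which is not intuitionistically valid.
A Kripke countermodel: worlds s0, s1; order generated by s0 <= s1; atoms true at each world — s0:{}; s1:{q}.
s0 does not force q or not q: neither disjunct is forced at s0.
s0 lacks atom q, so s0 does not force q.
So the root s0 does not force the formula.

No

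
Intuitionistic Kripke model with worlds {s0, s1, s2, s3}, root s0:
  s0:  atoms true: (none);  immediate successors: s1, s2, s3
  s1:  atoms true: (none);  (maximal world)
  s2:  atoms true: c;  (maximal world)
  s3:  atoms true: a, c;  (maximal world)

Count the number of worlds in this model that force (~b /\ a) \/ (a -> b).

s0: does not force it — s0 ||-/- (~b /\ a) \/ (a -> b): neither disjunct is forced at s0.
s1: forces it.
s2: forces it.
s3: forces it.
Worlds forcing the formula: {s1, s2, s3}.

3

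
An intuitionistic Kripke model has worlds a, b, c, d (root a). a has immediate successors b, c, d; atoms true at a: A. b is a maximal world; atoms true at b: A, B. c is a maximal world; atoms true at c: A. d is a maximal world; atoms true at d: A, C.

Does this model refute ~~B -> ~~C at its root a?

a ||-/- ~~B -> ~~C: at the accessible world b, b ||- ~~B but b ||-/- ~~C.
b ||-/- ~~C since b is accessible from b and b ||- ~C.
b ||- ~C: no world accessible from b forces C.
So the root a does not force ~~B -> ~~C; the model is a countermodel.

Yes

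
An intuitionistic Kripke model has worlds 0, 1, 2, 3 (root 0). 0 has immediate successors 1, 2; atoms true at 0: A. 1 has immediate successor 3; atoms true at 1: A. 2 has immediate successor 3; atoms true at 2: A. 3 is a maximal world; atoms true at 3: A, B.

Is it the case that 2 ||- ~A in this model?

2 ||-/- ~A since 2 is accessible from 2 and 2 ||- A.

No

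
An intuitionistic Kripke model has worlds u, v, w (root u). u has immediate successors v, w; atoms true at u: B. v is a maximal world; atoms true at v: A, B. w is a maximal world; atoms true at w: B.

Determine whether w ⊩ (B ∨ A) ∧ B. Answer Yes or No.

Yes

w ⊩ (B ∨ A) ∧ B since w forces both conjuncts.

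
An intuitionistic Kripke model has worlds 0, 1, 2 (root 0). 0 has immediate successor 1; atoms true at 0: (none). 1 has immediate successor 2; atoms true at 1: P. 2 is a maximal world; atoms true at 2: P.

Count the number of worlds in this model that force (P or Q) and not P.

0

0: does not force it — 0 does not force (P or Q) and not P since 0 fails P or Q.
1: does not force it — 1 does not force (P or Q) and not P since 1 fails not P.
2: does not force it.
Worlds forcing the formula: { }.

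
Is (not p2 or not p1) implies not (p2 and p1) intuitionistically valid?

This is a constructively valid De Morgan direction (disjunction of negations to negated conjunction), which is intuitionistically derivable.
If not p2 holds at a world then no accessible world forces p2, hence none forces p2 and p1; likewise for not p1.

Yes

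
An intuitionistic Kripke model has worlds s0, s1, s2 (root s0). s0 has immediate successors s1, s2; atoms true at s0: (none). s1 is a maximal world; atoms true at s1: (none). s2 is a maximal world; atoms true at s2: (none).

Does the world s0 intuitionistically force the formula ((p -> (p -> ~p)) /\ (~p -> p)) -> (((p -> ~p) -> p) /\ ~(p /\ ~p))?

s0 ||- ((p -> (p -> ~p)) /\ (~p -> p)) -> (((p -> ~p) -> p) /\ ~(p /\ ~p)) vacuously: no world accessible from s0 forces the antecedent (p -> (p -> ~p)) /\ (~p -> p).

Yes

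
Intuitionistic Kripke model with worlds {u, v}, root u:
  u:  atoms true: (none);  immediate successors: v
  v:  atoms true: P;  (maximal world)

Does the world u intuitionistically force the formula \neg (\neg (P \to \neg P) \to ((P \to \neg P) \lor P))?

u \nVdash \neg (\neg (P \to \neg P) \to ((P \to \neg P) \lor P)) since v is accessible from u and v \Vdash \neg (P \to \neg P) \to ((P \to \neg P) \lor P).
v \Vdash \neg (P \to \neg P) \to ((P \to \neg P) \lor P): every world accessible from v that forces \neg (P \to \neg P) (namely v) also forces (P \to \neg P) \lor P.

No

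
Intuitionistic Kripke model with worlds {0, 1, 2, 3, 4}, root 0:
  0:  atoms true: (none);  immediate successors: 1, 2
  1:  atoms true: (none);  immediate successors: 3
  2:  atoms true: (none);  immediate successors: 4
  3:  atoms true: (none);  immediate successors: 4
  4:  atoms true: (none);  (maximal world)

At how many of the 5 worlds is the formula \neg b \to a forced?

0

0: does not force it — 0 \nVdash \neg b \to a: already at 0 itself, 0 \Vdash \neg b but 0 \nVdash a.
1: does not force it — 1 \nVdash \neg b \to a: already at 1 itself, 1 \Vdash \neg b but 1 \nVdash a.
2: does not force it.
3: does not force it.
4: does not force it.
Worlds forcing the formula: { }.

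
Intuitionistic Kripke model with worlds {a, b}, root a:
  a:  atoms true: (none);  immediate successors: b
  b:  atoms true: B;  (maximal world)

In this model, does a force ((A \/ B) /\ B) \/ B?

No

a ||-/- ((A \/ B) /\ B) \/ B: neither disjunct is forced at a.
a ||-/- (A \/ B) /\ B since a fails A \/ B.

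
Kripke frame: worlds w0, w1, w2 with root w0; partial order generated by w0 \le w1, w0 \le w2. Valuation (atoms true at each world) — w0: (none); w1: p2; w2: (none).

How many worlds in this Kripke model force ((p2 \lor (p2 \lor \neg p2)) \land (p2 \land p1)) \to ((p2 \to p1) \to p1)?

w0: forces it.
w1: forces it.
w2: forces it.
Worlds forcing the formula: {w0, w1, w2}.

3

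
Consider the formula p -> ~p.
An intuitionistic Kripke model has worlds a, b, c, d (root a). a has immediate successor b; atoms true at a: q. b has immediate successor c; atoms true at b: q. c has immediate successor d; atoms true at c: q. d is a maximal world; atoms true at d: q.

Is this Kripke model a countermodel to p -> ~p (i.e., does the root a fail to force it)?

No

a ||- p -> ~p vacuously: no world accessible from a forces the antecedent p.
So the root a forces p -> ~p; the model is not a countermodel.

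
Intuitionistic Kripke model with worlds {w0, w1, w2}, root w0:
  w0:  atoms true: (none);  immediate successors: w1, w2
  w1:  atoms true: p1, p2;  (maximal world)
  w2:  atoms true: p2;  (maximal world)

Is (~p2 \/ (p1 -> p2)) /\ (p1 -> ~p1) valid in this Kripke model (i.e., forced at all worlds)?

No

Not every world: w0 ||-/- (~p2 \/ (p1 -> p2)) /\ (p1 -> ~p1).
w0 ||-/- (~p2 \/ (p1 -> p2)) /\ (p1 -> ~p1) since w0 fails p1 -> ~p1.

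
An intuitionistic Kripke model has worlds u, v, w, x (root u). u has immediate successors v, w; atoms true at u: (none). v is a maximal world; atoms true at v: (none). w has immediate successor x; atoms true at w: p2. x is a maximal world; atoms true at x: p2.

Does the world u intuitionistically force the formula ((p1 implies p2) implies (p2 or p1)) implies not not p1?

No

u does not force ((p1 implies p2) implies (p2 or p1)) implies not not p1: at the accessible world w, w forces (p1 implies p2) implies (p2 or p1) but w does not force not not p1.
w does not force not not p1 since w is accessible from w and w forces not p1.
w forces not p1: no world accessible from w forces p1.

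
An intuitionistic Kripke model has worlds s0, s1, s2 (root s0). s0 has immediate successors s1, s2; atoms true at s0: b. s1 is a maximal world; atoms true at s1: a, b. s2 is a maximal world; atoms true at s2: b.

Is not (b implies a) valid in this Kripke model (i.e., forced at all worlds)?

No

Not every world: s0 does not force not (b implies a).
s0 does not force not (b implies a) since s1 is accessible from s0 and s1 forces b implies a.
s1 forces b implies a: every world accessible from s1 that forces b (namely s1) also forces a.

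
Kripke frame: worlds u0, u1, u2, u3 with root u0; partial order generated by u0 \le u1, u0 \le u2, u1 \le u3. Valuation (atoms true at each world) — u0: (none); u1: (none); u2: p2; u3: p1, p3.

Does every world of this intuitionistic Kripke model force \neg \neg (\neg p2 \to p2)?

No

Not every world: u0 \nVdash \neg \neg (\neg p2 \to p2).
u0 \nVdash \neg \neg (\neg p2 \to p2) since u1 is accessible from u0 and u1 \Vdash \neg (\neg p2 \to p2).
u1 \Vdash \neg (\neg p2 \to p2): no world accessible from u1 forces \neg p2 \to p2.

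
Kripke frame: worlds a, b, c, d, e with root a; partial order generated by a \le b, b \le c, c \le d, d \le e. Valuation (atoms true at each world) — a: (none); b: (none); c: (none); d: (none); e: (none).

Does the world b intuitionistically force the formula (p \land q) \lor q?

No

b \nVdash (p \land q) \lor q: neither disjunct is forced at b.
b \nVdash p \land q since b fails p.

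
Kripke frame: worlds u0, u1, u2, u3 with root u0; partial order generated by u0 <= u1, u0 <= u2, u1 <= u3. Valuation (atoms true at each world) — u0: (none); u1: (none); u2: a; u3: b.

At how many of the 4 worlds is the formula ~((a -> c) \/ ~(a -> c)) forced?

u0: does not force it — u0 ||-/- ~((a -> c) \/ ~(a -> c)) since u1 is accessible from u0 and u1 ||- (a -> c) \/ ~(a -> c).
u1: does not force it — u1 ||-/- ~((a -> c) \/ ~(a -> c)) since u1 is accessible from u1 and u1 ||- (a -> c) \/ ~(a -> c).
u2: does not force it.
u3: does not force it.
Worlds forcing the formula: { }.

0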